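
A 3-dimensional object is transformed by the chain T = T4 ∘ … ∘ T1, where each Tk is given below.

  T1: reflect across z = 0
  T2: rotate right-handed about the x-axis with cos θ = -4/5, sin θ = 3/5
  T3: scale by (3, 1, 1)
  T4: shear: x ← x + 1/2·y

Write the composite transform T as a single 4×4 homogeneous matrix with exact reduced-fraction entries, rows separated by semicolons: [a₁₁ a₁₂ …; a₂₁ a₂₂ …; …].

T1 = [1 0 0 0; 0 1 0 0; 0 0 -1 0; 0 0 0 1]
T2·T1 = [1 0 0 0; 0 -4/5 3/5 0; 0 3/5 4/5 0; 0 0 0 1]
T3·…·T1 = [3 0 0 0; 0 -4/5 3/5 0; 0 3/5 4/5 0; 0 0 0 1]
T4·…·T1 = [3 -2/5 3/10 0; 0 -4/5 3/5 0; 0 3/5 4/5 0; 0 0 0 1]

T = [3 -2/5 3/10 0; 0 -4/5 3/5 0; 0 3/5 4/5 0; 0 0 0 1]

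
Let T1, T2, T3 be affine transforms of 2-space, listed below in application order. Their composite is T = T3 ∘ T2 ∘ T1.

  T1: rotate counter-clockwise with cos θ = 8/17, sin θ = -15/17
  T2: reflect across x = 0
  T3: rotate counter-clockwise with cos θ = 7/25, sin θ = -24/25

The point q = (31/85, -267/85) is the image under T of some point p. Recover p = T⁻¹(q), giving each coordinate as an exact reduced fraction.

T1 = [8/17 15/17 0; -15/17 8/17 0; 0 0 1]
T2·T1 = [-8/17 -15/17 0; -15/17 8/17 0; 0 0 1]
T3·…·T1 = [-416/425 87/425 0; 87/425 416/425 0; 0 0 1]
det M = -1; M⁻¹ = [-416/425 87/425 0; 87/425 416/425 0; 0 0 1]
M⁻¹ · (31/85, -267/85)ᵀ = (-1, -3)ᵀ

p = (-1, -3)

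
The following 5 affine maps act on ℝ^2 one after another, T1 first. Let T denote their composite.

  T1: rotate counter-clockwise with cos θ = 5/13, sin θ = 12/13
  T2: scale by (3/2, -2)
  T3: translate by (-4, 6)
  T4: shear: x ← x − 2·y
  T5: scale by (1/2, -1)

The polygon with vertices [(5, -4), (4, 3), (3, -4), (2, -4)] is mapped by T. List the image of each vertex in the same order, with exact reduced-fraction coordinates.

image vertices: (123/52, 2/13), (10/13, 48/13), (-99/52, -46/13), (-105/26, -70/13)

T1 rotate counter-clockwise with cos θ = 5/13, sin θ = 12/13: (5, -4) → (73/13, 40/13); (4, 3) → (-16/13, 63/13); (3, -4) → (63/13, 16/13); (2, -4) → (58/13, 4/13)
T2 scale by (3/2, -2): (73/13, 40/13) → (219/26, -80/13); (-16/13, 63/13) → (-24/13, -126/13); (63/13, 16/13) → (189/26, -32/13); (58/13, 4/13) → (87/13, -8/13)
T3 translate by (-4, 6): (219/26, -80/13) → (115/26, -2/13); (-24/13, -126/13) → (-76/13, -48/13); (189/26, -32/13) → (85/26, 46/13); (87/13, -8/13) → (35/13, 70/13)
T4 shear: x ← x − 2·y: (115/26, -2/13) → (123/26, -2/13); (-76/13, -48/13) → (20/13, -48/13); (85/26, 46/13) → (-99/26, 46/13); (35/13, 70/13) → (-105/13, 70/13)
T5 scale by (1/2, -1): (123/26, -2/13) → (123/52, 2/13); (20/13, -48/13) → (10/13, 48/13); (-99/26, 46/13) → (-99/52, -46/13); (-105/13, 70/13) → (-105/26, -70/13)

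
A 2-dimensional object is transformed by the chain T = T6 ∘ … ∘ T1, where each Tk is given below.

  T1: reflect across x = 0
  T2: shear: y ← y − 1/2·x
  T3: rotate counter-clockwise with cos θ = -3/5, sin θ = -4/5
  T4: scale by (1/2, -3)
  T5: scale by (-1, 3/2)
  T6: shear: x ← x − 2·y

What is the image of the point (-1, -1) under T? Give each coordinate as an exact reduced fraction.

T(p) = (9/5, -9/20)

T1 reflect across x = 0: (-1, -1) → (1, -1)
T2 shear: y ← y − 1/2·x: (1, -1) → (1, -3/2)
T3 rotate counter-clockwise with cos θ = -3/5, sin θ = -4/5: (1, -3/2) → (-9/5, 1/10)
T4 scale by (1/2, -3): (-9/5, 1/10) → (-9/10, -3/10)
T5 scale by (-1, 3/2): (-9/10, -3/10) → (9/10, -9/20)
T6 shear: x ← x − 2·y: (9/10, -9/20) → (9/5, -9/20)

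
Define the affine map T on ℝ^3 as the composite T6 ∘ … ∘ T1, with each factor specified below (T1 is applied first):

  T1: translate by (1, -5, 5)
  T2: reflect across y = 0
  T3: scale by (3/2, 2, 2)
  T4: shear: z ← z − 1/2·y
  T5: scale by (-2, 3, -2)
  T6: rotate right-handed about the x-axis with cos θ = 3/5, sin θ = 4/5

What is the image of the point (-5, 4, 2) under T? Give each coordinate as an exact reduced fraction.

T(p) = (12, 122/5, -54/5)

T1 translate by (1, -5, 5): (-5, 4, 2) → (-4, -1, 7)
T2 reflect across y = 0: (-4, -1, 7) → (-4, 1, 7)
T3 scale by (3/2, 2, 2): (-4, 1, 7) → (-6, 2, 14)
T4 shear: z ← z − 1/2·y: (-6, 2, 14) → (-6, 2, 13)
T5 scale by (-2, 3, -2): (-6, 2, 13) → (12, 6, -26)
T6 rotate right-handed about the x-axis with cos θ = 3/5, sin θ = 4/5: (12, 6, -26) → (12, 122/5, -54/5)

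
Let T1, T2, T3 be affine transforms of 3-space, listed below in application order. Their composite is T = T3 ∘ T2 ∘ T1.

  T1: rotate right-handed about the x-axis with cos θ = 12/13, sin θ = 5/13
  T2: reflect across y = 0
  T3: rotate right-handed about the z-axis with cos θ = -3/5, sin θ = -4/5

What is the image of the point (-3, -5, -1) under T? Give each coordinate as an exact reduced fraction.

T1 rotate right-handed about the x-axis with cos θ = 12/13, sin θ = 5/13: (-3, -5, -1) → (-3, -55/13, -37/13)
T2 reflect across y = 0: (-3, -55/13, -37/13) → (-3, 55/13, -37/13)
T3 rotate right-handed about the z-axis with cos θ = -3/5, sin θ = -4/5: (-3, 55/13, -37/13) → (337/65, -9/65, -37/13)

T(p) = (337/65, -9/65, -37/13)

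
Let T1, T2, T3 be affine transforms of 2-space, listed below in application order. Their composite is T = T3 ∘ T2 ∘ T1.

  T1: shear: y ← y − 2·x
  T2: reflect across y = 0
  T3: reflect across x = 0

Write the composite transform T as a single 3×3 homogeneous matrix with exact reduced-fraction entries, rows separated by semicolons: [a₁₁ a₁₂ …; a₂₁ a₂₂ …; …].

T = [-1 0 0; 2 -1 0; 0 0 1]

T1 = [1 0 0; -2 1 0; 0 0 1]
T2·T1 = [1 0 0; 2 -1 0; 0 0 1]
T3·…·T1 = [-1 0 0; 2 -1 0; 0 0 1]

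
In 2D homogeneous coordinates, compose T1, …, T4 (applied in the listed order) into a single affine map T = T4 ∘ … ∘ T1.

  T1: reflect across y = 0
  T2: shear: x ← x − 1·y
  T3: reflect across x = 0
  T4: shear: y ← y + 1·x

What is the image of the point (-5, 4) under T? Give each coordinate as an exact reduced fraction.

T(p) = (1, -3)

T1 reflect across y = 0: (-5, 4) → (-5, -4)
T2 shear: x ← x − 1·y: (-5, -4) → (-1, -4)
T3 reflect across x = 0: (-1, -4) → (1, -4)
T4 shear: y ← y + 1·x: (1, -4) → (1, -3)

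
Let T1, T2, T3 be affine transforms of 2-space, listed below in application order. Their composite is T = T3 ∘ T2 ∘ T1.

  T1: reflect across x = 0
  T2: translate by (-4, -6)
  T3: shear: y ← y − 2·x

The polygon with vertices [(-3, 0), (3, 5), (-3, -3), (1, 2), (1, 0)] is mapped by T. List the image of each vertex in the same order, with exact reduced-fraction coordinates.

image vertices: (-1, -4), (-7, 13), (-1, -7), (-5, 6), (-5, 4)

T1 reflect across x = 0: (-3, 0) → (3, 0); (3, 5) → (-3, 5); (-3, -3) → (3, -3); (1, 2) → (-1, 2); (1, 0) → (-1, 0)
T2 translate by (-4, -6): (3, 0) → (-1, -6); (-3, 5) → (-7, -1); (3, -3) → (-1, -9); (-1, 2) → (-5, -4); (-1, 0) → (-5, -6)
T3 shear: y ← y − 2·x: (-1, -6) → (-1, -4); (-7, -1) → (-7, 13); (-1, -9) → (-1, -7); (-5, -4) → (-5, 6); (-5, -6) → (-5, 4)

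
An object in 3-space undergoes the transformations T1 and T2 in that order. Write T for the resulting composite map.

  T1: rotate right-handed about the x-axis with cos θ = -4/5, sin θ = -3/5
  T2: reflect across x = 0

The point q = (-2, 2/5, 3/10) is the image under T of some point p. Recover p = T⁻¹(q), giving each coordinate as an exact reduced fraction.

T1 = [1 0 0 0; 0 -4/5 3/5 0; 0 -3/5 -4/5 0; 0 0 0 1]
T2·T1 = [-1 0 0 0; 0 -4/5 3/5 0; 0 -3/5 -4/5 0; 0 0 0 1]
det M = -1; M⁻¹ = [-1 0 0 0; 0 -4/5 -3/5 0; 0 3/5 -4/5 0; 0 0 0 1]
M⁻¹ · (-2, 2/5, 3/10)ᵀ = (2, -1/2, 0)ᵀ

p = (2, -1/2, 0)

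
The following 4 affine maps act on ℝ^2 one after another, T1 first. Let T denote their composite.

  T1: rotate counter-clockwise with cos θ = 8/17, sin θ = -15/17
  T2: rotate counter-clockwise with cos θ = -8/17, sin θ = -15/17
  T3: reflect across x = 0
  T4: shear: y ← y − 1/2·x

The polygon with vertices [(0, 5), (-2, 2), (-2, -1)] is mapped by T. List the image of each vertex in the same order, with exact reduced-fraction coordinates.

T1 rotate counter-clockwise with cos θ = 8/17, sin θ = -15/17: (0, 5) → (75/17, 40/17); (-2, 2) → (14/17, 46/17); (-2, -1) → (-31/17, 22/17)
T2 rotate counter-clockwise with cos θ = -8/17, sin θ = -15/17: (75/17, 40/17) → (0, -5); (14/17, 46/17) → (2, -2); (-31/17, 22/17) → (2, 1)
T3 reflect across x = 0: (0, -5) → (0, -5); (2, -2) → (-2, -2); (2, 1) → (-2, 1)
T4 shear: y ← y − 1/2·x: (0, -5) → (0, -5); (-2, -2) → (-2, -1); (-2, 1) → (-2, 2)

image vertices: (0, -5), (-2, -1), (-2, 2)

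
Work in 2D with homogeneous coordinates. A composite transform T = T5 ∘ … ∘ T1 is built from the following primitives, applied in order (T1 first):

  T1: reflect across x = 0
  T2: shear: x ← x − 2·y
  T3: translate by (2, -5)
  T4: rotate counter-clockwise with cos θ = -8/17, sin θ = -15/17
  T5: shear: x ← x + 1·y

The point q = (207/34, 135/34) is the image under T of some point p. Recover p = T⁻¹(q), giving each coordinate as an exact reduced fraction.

p = (-7/2, 5)

T1 = [-1 0 0; 0 1 0; 0 0 1]
T2·T1 = [-1 -2 0; 0 1 0; 0 0 1]
T3·…·T1 = [-1 -2 2; 0 1 -5; 0 0 1]
T4·…·T1 = [8/17 31/17 -91/17; 15/17 22/17 10/17; 0 0 1]
T5·…·T1 = [23/17 53/17 -81/17; 15/17 22/17 10/17; 0 0 1]
det M = -1; M⁻¹ = [-22/17 53/17 -8; 15/17 -23/17 5; 0 0 1]
M⁻¹ · (207/34, 135/34)ᵀ = (-7/2, 5)ᵀ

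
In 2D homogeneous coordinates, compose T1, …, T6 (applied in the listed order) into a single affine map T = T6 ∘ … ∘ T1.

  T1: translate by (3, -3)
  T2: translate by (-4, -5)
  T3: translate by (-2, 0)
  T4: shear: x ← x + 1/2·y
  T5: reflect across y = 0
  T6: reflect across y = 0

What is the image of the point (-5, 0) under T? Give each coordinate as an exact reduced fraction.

T1 translate by (3, -3): (-5, 0) → (-2, -3)
T2 translate by (-4, -5): (-2, -3) → (-6, -8)
T3 translate by (-2, 0): (-6, -8) → (-8, -8)
T4 shear: x ← x + 1/2·y: (-8, -8) → (-12, -8)
T5 reflect across y = 0: (-12, -8) → (-12, 8)
T6 reflect across y = 0: (-12, 8) → (-12, -8)

T(p) = (-12, -8)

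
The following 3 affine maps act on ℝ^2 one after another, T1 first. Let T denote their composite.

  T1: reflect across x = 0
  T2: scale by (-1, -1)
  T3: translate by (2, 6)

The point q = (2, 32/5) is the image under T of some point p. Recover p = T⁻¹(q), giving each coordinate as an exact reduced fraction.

T1 = [-1 0 0; 0 1 0; 0 0 1]
T2·T1 = [1 0 0; 0 -1 0; 0 0 1]
T3·…·T1 = [1 0 2; 0 -1 6; 0 0 1]
det M = -1; M⁻¹ = [1 0 -2; 0 -1 6; 0 0 1]
M⁻¹ · (2, 32/5)ᵀ = (0, -2/5)ᵀ

p = (0, -2/5)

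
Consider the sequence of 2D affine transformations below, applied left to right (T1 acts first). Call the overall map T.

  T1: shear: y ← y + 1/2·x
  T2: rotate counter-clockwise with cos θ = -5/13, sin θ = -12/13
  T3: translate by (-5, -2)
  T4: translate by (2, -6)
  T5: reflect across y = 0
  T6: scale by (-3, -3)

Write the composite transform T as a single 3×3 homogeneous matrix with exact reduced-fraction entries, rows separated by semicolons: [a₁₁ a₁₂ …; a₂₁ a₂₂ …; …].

T1 = [1 0 0; 1/2 1 0; 0 0 1]
T2·T1 = [1/13 12/13 0; -29/26 -5/13 0; 0 0 1]
T3·…·T1 = [1/13 12/13 -5; -29/26 -5/13 -2; 0 0 1]
T4·…·T1 = [1/13 12/13 -3; -29/26 -5/13 -8; 0 0 1]
T5·…·T1 = [1/13 12/13 -3; 29/26 5/13 8; 0 0 1]
T6·…·T1 = [-3/13 -36/13 9; -87/26 -15/13 -24; 0 0 1]

T = [-3/13 -36/13 9; -87/26 -15/13 -24; 0 0 1]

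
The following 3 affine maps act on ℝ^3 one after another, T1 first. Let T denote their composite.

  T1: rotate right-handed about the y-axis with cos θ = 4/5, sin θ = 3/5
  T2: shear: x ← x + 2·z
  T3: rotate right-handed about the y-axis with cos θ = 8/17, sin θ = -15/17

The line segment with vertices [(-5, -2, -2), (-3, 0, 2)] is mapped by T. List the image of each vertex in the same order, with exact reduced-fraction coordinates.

image vertices: (-201/85, -2, -124/85), (-31/85, 0, 556/85)

T1 rotate right-handed about the y-axis with cos θ = 4/5, sin θ = 3/5: (-5, -2, -2) → (-26/5, -2, 7/5); (-3, 0, 2) → (-6/5, 0, 17/5)
T2 shear: x ← x + 2·z: (-26/5, -2, 7/5) → (-12/5, -2, 7/5); (-6/5, 0, 17/5) → (28/5, 0, 17/5)
T3 rotate right-handed about the y-axis with cos θ = 8/17, sin θ = -15/17: (-12/5, -2, 7/5) → (-201/85, -2, -124/85); (28/5, 0, 17/5) → (-31/85, 0, 556/85)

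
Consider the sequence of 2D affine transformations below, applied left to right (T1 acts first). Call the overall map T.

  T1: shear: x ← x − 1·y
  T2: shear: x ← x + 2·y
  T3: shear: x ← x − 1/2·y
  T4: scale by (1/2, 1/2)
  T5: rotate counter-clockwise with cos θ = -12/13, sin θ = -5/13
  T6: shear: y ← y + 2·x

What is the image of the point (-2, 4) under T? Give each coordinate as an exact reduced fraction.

T(p) = (10/13, -4/13)

T1 shear: x ← x − 1·y: (-2, 4) → (-6, 4)
T2 shear: x ← x + 2·y: (-6, 4) → (2, 4)
T3 shear: x ← x − 1/2·y: (2, 4) → (0, 4)
T4 scale by (1/2, 1/2): (0, 4) → (0, 2)
T5 rotate counter-clockwise with cos θ = -12/13, sin θ = -5/13: (0, 2) → (10/13, -24/13)
T6 shear: y ← y + 2·x: (10/13, -24/13) → (10/13, -4/13)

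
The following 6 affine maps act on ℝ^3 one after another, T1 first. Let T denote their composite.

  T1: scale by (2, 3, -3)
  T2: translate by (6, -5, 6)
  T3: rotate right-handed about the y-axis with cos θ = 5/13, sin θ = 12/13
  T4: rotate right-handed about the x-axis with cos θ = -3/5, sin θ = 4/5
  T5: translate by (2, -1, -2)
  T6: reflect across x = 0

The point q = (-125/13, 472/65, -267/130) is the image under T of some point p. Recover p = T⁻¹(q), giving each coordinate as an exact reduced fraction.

p = (3/2, 0, 1/2)

T1 = [2 0 0 0; 0 3 0 0; 0 0 -3 0; 0 0 0 1]
T2·T1 = [2 0 0 6; 0 3 0 -5; 0 0 -3 6; 0 0 0 1]
T3·…·T1 = [10/13 0 -36/13 102/13; 0 3 0 -5; -24/13 0 -15/13 -42/13; 0 0 0 1]
T4·…·T1 = [10/13 0 -36/13 102/13; 96/65 -9/5 12/13 363/65; 72/65 12/5 9/13 -134/65; 0 0 0 1]
T5·…·T1 = [10/13 0 -36/13 128/13; 96/65 -9/5 12/13 298/65; 72/65 12/5 9/13 -264/65; 0 0 0 1]
T6·…·T1 = [-10/13 0 36/13 -128/13; 96/65 -9/5 12/13 298/65; 72/65 12/5 9/13 -264/65; 0 0 0 1]
det M = 18; M⁻¹ = [-5/26 24/65 18/65 -32/13; 0 -1/5 4/15 2; 4/13 4/39 1/13 112/39; 0 0 0 1]
M⁻¹ · (-125/13, 472/65, -267/130)ᵀ = (3/2, 0, 1/2)ᵀ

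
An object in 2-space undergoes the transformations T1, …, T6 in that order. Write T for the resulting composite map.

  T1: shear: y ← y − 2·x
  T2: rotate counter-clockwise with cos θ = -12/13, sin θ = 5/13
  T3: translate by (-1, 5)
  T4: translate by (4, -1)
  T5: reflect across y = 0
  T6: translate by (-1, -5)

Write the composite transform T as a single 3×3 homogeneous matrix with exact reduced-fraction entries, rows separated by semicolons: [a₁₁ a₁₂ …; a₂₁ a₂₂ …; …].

T1 = [1 0 0; -2 1 0; 0 0 1]
T2·T1 = [-2/13 -5/13 0; 29/13 -12/13 0; 0 0 1]
T3·…·T1 = [-2/13 -5/13 -1; 29/13 -12/13 5; 0 0 1]
T4·…·T1 = [-2/13 -5/13 3; 29/13 -12/13 4; 0 0 1]
T5·…·T1 = [-2/13 -5/13 3; -29/13 12/13 -4; 0 0 1]
T6·…·T1 = [-2/13 -5/13 2; -29/13 12/13 -9; 0 0 1]

T = [-2/13 -5/13 2; -29/13 12/13 -9; 0 0 1]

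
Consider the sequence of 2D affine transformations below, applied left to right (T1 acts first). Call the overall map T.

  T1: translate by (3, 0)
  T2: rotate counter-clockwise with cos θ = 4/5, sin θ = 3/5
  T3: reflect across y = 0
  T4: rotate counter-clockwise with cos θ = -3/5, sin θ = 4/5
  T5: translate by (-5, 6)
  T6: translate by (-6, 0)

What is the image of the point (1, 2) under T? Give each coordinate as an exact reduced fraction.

T1 translate by (3, 0): (1, 2) → (4, 2)
T2 rotate counter-clockwise with cos θ = 4/5, sin θ = 3/5: (4, 2) → (2, 4)
T3 reflect across y = 0: (2, 4) → (2, -4)
T4 rotate counter-clockwise with cos θ = -3/5, sin θ = 4/5: (2, -4) → (2, 4)
T5 translate by (-5, 6): (2, 4) → (-3, 10)
T6 translate by (-6, 0): (-3, 10) → (-9, 10)

T(p) = (-9, 10)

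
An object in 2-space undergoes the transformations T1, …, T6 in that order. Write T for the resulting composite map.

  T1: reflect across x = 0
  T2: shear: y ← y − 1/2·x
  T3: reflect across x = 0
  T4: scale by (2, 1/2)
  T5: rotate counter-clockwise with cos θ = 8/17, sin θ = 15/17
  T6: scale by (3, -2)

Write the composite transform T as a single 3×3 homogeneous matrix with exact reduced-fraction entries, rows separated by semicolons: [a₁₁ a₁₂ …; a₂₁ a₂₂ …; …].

T1 = [-1 0 0; 0 1 0; 0 0 1]
T2·T1 = [-1 0 0; 1/2 1 0; 0 0 1]
T3·…·T1 = [1 0 0; 1/2 1 0; 0 0 1]
T4·…·T1 = [2 0 0; 1/4 1/2 0; 0 0 1]
T5·…·T1 = [49/68 -15/34 0; 32/17 4/17 0; 0 0 1]
T6·…·T1 = [147/68 -45/34 0; -64/17 -8/17 0; 0 0 1]

T = [147/68 -45/34 0; -64/17 -8/17 0; 0 0 1]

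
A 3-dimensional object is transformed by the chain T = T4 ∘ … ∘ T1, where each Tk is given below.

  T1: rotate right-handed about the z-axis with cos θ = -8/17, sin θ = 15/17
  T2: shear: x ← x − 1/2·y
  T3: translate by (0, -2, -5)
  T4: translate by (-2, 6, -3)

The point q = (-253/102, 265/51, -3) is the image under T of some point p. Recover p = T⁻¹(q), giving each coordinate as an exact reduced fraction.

p = (1, -2/3, 5)

T1 = [-8/17 -15/17 0 0; 15/17 -8/17 0 0; 0 0 1 0; 0 0 0 1]
T2·T1 = [-31/34 -11/17 0 0; 15/17 -8/17 0 0; 0 0 1 0; 0 0 0 1]
T3·…·T1 = [-31/34 -11/17 0 0; 15/17 -8/17 0 -2; 0 0 1 -5; 0 0 0 1]
T4·…·T1 = [-31/34 -11/17 0 -2; 15/17 -8/17 0 4; 0 0 1 -8; 0 0 0 1]
det M = 1; M⁻¹ = [-8/17 11/17 0 -60/17; -15/17 -31/34 0 32/17; 0 0 1 8; 0 0 0 1]
M⁻¹ · (-253/102, 265/51, -3)ᵀ = (1, -2/3, 5)ᵀ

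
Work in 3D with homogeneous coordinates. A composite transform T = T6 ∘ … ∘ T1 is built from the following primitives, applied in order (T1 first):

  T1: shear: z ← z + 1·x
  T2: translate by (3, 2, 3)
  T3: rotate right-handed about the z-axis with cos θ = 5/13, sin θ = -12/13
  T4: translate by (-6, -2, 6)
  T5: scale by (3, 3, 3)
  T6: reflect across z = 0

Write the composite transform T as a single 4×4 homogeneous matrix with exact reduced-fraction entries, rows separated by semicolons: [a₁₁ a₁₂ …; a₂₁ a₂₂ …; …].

T = [15/13 36/13 0 -9; -36/13 15/13 0 -12; -3 0 -3 -27; 0 0 0 1]

T1 = [1 0 0 0; 0 1 0 0; 1 0 1 0; 0 0 0 1]
T2·T1 = [1 0 0 3; 0 1 0 2; 1 0 1 3; 0 0 0 1]
T3·…·T1 = [5/13 12/13 0 3; -12/13 5/13 0 -2; 1 0 1 3; 0 0 0 1]
T4·…·T1 = [5/13 12/13 0 -3; -12/13 5/13 0 -4; 1 0 1 9; 0 0 0 1]
T5·…·T1 = [15/13 36/13 0 -9; -36/13 15/13 0 -12; 3 0 3 27; 0 0 0 1]
T6·…·T1 = [15/13 36/13 0 -9; -36/13 15/13 0 -12; -3 0 -3 -27; 0 0 0 1]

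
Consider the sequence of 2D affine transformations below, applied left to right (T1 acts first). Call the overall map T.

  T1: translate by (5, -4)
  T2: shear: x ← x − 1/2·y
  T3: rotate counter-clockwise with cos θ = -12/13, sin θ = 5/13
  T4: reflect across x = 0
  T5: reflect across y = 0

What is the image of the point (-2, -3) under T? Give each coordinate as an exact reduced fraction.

T1 translate by (5, -4): (-2, -3) → (3, -7)
T2 shear: x ← x − 1/2·y: (3, -7) → (13/2, -7)
T3 rotate counter-clockwise with cos θ = -12/13, sin θ = 5/13: (13/2, -7) → (-43/13, 233/26)
T4 reflect across x = 0: (-43/13, 233/26) → (43/13, 233/26)
T5 reflect across y = 0: (43/13, 233/26) → (43/13, -233/26)

T(p) = (43/13, -233/26)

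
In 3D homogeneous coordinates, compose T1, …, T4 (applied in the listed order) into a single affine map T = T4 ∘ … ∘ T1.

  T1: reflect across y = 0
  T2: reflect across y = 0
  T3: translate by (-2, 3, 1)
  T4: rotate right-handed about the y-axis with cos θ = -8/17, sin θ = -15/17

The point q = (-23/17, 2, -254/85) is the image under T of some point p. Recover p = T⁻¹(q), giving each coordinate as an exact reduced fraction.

p = (0, -1, 8/5)

T1 = [1 0 0 0; 0 -1 0 0; 0 0 1 0; 0 0 0 1]
T2·T1 = [1 0 0 0; 0 1 0 0; 0 0 1 0; 0 0 0 1]
T3·…·T1 = [1 0 0 -2; 0 1 0 3; 0 0 1 1; 0 0 0 1]
T4·…·T1 = [-8/17 0 -15/17 1/17; 0 1 0 3; 15/17 0 -8/17 -38/17; 0 0 0 1]
det M = 1; M⁻¹ = [-8/17 0 15/17 2; 0 1 0 -3; -15/17 0 -8/17 -1; 0 0 0 1]
M⁻¹ · (-23/17, 2, -254/85)ᵀ = (0, -1, 8/5)ᵀ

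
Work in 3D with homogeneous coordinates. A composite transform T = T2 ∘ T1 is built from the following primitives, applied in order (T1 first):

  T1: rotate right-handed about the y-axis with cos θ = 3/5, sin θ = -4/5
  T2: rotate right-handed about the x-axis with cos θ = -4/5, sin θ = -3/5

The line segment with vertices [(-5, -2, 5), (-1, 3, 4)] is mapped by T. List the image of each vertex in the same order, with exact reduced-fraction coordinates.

image vertices: (-7, 1, 2), (-19/5, -36/25, -77/25)

T1 rotate right-handed about the y-axis with cos θ = 3/5, sin θ = -4/5: (-5, -2, 5) → (-7, -2, -1); (-1, 3, 4) → (-19/5, 3, 8/5)
T2 rotate right-handed about the x-axis with cos θ = -4/5, sin θ = -3/5: (-7, -2, -1) → (-7, 1, 2); (-19/5, 3, 8/5) → (-19/5, -36/25, -77/25)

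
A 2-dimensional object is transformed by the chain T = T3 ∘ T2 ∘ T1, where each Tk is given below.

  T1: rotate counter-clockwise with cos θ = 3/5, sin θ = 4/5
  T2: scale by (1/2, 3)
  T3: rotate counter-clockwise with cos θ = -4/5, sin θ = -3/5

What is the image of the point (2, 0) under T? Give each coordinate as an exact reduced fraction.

T1 rotate counter-clockwise with cos θ = 3/5, sin θ = 4/5: (2, 0) → (6/5, 8/5)
T2 scale by (1/2, 3): (6/5, 8/5) → (3/5, 24/5)
T3 rotate counter-clockwise with cos θ = -4/5, sin θ = -3/5: (3/5, 24/5) → (12/5, -21/5)

T(p) = (12/5, -21/5)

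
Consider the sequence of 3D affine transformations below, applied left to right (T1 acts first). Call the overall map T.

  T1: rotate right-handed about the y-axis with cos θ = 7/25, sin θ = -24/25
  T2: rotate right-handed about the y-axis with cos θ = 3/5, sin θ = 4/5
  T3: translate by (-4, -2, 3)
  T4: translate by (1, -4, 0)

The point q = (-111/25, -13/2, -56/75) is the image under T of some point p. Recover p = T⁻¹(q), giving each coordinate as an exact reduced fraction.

T1 = [7/25 0 -24/25 0; 0 1 0 0; 24/25 0 7/25 0; 0 0 0 1]
T2·T1 = [117/125 0 -44/125 0; 0 1 0 0; 44/125 0 117/125 0; 0 0 0 1]
T3·…·T1 = [117/125 0 -44/125 -4; 0 1 0 -2; 44/125 0 117/125 3; 0 0 0 1]
T4·…·T1 = [117/125 0 -44/125 -3; 0 1 0 -6; 44/125 0 117/125 3; 0 0 0 1]
det M = 1; M⁻¹ = [117/125 0 44/125 219/125; 0 1 0 6; -44/125 0 117/125 -483/125; 0 0 0 1]
M⁻¹ · (-111/25, -13/2, -56/75)ᵀ = (-8/3, -1/2, -3)ᵀ

p = (-8/3, -1/2, -3)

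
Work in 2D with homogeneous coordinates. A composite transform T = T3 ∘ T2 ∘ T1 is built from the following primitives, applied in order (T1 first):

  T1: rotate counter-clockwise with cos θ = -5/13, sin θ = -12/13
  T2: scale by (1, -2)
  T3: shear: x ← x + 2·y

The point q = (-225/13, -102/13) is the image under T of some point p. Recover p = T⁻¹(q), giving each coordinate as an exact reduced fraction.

T1 = [-5/13 12/13 0; -12/13 -5/13 0; 0 0 1]
T2·T1 = [-5/13 12/13 0; 24/13 10/13 0; 0 0 1]
T3·…·T1 = [43/13 32/13 0; 24/13 10/13 0; 0 0 1]
det M = -2; M⁻¹ = [-5/13 16/13 0; 12/13 -43/26 0; 0 0 1]
M⁻¹ · (-225/13, -102/13)ᵀ = (-3, -3)ᵀ

p = (-3, -3)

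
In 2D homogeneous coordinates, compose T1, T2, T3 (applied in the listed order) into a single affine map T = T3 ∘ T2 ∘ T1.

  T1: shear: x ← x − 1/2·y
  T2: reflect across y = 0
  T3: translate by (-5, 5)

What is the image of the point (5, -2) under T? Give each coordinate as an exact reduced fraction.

T1 shear: x ← x − 1/2·y: (5, -2) → (6, -2)
T2 reflect across y = 0: (6, -2) → (6, 2)
T3 translate by (-5, 5): (6, 2) → (1, 7)

T(p) = (1, 7)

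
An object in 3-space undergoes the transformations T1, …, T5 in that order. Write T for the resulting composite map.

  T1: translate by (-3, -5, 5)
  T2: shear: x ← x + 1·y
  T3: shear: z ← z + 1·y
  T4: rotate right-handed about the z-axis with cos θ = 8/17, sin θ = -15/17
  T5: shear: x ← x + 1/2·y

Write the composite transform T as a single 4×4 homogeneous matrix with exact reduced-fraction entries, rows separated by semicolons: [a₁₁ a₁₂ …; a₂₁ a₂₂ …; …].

T = [1/34 39/34 0 -99/17; -15/17 -7/17 0 80/17; 0 1 1 0; 0 0 0 1]

T1 = [1 0 0 -3; 0 1 0 -5; 0 0 1 5; 0 0 0 1]
T2·T1 = [1 1 0 -8; 0 1 0 -5; 0 0 1 5; 0 0 0 1]
T3·…·T1 = [1 1 0 -8; 0 1 0 -5; 0 1 1 0; 0 0 0 1]
T4·…·T1 = [8/17 23/17 0 -139/17; -15/17 -7/17 0 80/17; 0 1 1 0; 0 0 0 1]
T5·…·T1 = [1/34 39/34 0 -99/17; -15/17 -7/17 0 80/17; 0 1 1 0; 0 0 0 1]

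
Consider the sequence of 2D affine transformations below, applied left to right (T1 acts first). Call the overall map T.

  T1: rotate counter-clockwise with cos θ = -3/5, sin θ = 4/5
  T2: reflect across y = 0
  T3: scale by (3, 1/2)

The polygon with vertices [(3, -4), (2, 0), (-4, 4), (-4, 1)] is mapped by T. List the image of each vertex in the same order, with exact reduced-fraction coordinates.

T1 rotate counter-clockwise with cos θ = -3/5, sin θ = 4/5: (3, -4) → (7/5, 24/5); (2, 0) → (-6/5, 8/5); (-4, 4) → (-4/5, -28/5); (-4, 1) → (8/5, -19/5)
T2 reflect across y = 0: (7/5, 24/5) → (7/5, -24/5); (-6/5, 8/5) → (-6/5, -8/5); (-4/5, -28/5) → (-4/5, 28/5); (8/5, -19/5) → (8/5, 19/5)
T3 scale by (3, 1/2): (7/5, -24/5) → (21/5, -12/5); (-6/5, -8/5) → (-18/5, -4/5); (-4/5, 28/5) → (-12/5, 14/5); (8/5, 19/5) → (24/5, 19/10)

image vertices: (21/5, -12/5), (-18/5, -4/5), (-12/5, 14/5), (24/5, 19/10)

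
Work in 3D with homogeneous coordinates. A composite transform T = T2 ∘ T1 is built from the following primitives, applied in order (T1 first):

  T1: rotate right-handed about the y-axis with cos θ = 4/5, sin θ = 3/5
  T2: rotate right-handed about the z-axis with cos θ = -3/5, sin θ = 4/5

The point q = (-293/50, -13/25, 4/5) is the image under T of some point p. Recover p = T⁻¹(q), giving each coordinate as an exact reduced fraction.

T1 = [4/5 0 3/5 0; 0 1 0 0; -3/5 0 4/5 0; 0 0 0 1]
T2·T1 = [-12/25 -4/5 -9/25 0; 16/25 -3/5 12/25 0; -3/5 0 4/5 0; 0 0 0 1]
det M = 1; M⁻¹ = [-12/25 16/25 -3/5 0; -4/5 -3/5 0 0; -9/25 12/25 4/5 0; 0 0 0 1]
M⁻¹ · (-293/50, -13/25, 4/5)ᵀ = (2, 5, 5/2)ᵀ

p = (2, 5, 5/2)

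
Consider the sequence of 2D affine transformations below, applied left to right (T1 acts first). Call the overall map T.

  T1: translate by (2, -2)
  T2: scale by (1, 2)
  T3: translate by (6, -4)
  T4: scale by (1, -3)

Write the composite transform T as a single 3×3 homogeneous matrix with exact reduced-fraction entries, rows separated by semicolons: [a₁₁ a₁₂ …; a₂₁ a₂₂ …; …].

T1 = [1 0 2; 0 1 -2; 0 0 1]
T2·T1 = [1 0 2; 0 2 -4; 0 0 1]
T3·…·T1 = [1 0 8; 0 2 -8; 0 0 1]
T4·…·T1 = [1 0 8; 0 -6 24; 0 0 1]

T = [1 0 8; 0 -6 24; 0 0 1]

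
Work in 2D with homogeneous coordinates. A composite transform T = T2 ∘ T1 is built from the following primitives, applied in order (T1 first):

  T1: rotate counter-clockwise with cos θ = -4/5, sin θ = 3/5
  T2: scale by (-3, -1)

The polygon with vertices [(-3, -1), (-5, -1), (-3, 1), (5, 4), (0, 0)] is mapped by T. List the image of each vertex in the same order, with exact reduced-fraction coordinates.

T1 rotate counter-clockwise with cos θ = -4/5, sin θ = 3/5: (-3, -1) → (3, -1); (-5, -1) → (23/5, -11/5); (-3, 1) → (9/5, -13/5); (5, 4) → (-32/5, -1/5); (0, 0) → (0, 0)
T2 scale by (-3, -1): (3, -1) → (-9, 1); (23/5, -11/5) → (-69/5, 11/5); (9/5, -13/5) → (-27/5, 13/5); (-32/5, -1/5) → (96/5, 1/5); (0, 0) → (0, 0)

image vertices: (-9, 1), (-69/5, 11/5), (-27/5, 13/5), (96/5, 1/5), (0, 0)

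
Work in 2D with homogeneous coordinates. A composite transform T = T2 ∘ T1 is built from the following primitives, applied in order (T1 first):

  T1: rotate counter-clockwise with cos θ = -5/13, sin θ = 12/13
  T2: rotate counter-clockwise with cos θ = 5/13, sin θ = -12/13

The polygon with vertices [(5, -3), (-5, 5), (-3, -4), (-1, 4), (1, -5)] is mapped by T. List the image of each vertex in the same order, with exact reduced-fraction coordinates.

image vertices: (955/169, 243/169), (-1195/169, -5/169), (123/169, -836/169), (-599/169, 356/169), (719/169, -475/169)

T1 rotate counter-clockwise with cos θ = -5/13, sin θ = 12/13: (5, -3) → (11/13, 75/13); (-5, 5) → (-35/13, -85/13); (-3, -4) → (63/13, -16/13); (-1, 4) → (-43/13, -32/13); (1, -5) → (55/13, 37/13)
T2 rotate counter-clockwise with cos θ = 5/13, sin θ = -12/13: (11/13, 75/13) → (955/169, 243/169); (-35/13, -85/13) → (-1195/169, -5/169); (63/13, -16/13) → (123/169, -836/169); (-43/13, -32/13) → (-599/169, 356/169); (55/13, 37/13) → (719/169, -475/169)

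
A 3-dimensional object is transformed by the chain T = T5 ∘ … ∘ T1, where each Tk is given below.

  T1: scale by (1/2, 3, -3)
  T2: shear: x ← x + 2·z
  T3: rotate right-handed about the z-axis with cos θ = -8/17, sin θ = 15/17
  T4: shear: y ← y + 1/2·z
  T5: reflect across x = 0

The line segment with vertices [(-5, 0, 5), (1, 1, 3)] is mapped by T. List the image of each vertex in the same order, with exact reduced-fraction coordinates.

T1 scale by (1/2, 3, -3): (-5, 0, 5) → (-5/2, 0, -15); (1, 1, 3) → (1/2, 3, -9)
T2 shear: x ← x + 2·z: (-5/2, 0, -15) → (-65/2, 0, -15); (1/2, 3, -9) → (-35/2, 3, -9)
T3 rotate right-handed about the z-axis with cos θ = -8/17, sin θ = 15/17: (-65/2, 0, -15) → (260/17, -975/34, -15); (-35/2, 3, -9) → (95/17, -573/34, -9)
T4 shear: y ← y + 1/2·z: (260/17, -975/34, -15) → (260/17, -615/17, -15); (95/17, -573/34, -9) → (95/17, -363/17, -9)
T5 reflect across x = 0: (260/17, -615/17, -15) → (-260/17, -615/17, -15); (95/17, -363/17, -9) → (-95/17, -363/17, -9)

image vertices: (-260/17, -615/17, -15), (-95/17, -363/17, -9)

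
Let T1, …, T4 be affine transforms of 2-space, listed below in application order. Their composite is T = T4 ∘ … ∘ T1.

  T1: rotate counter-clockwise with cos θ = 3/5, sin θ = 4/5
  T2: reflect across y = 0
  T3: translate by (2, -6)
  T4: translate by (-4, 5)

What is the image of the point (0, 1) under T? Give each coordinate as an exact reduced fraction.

T(p) = (-14/5, -8/5)

T1 rotate counter-clockwise with cos θ = 3/5, sin θ = 4/5: (0, 1) → (-4/5, 3/5)
T2 reflect across y = 0: (-4/5, 3/5) → (-4/5, -3/5)
T3 translate by (2, -6): (-4/5, -3/5) → (6/5, -33/5)
T4 translate by (-4, 5): (6/5, -33/5) → (-14/5, -8/5)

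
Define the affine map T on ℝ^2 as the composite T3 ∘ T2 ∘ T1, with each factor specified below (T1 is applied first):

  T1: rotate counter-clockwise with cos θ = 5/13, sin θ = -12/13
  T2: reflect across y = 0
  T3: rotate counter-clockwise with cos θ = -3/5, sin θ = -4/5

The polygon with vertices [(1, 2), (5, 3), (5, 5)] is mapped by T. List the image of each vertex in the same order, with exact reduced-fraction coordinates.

image vertices: (-79/65, -122/65), (-3/65, -379/65), (-23/13, -89/13)

T1 rotate counter-clockwise with cos θ = 5/13, sin θ = -12/13: (1, 2) → (29/13, -2/13); (5, 3) → (61/13, -45/13); (5, 5) → (85/13, -35/13)
T2 reflect across y = 0: (29/13, -2/13) → (29/13, 2/13); (61/13, -45/13) → (61/13, 45/13); (85/13, -35/13) → (85/13, 35/13)
T3 rotate counter-clockwise with cos θ = -3/5, sin θ = -4/5: (29/13, 2/13) → (-79/65, -122/65); (61/13, 45/13) → (-3/65, -379/65); (85/13, 35/13) → (-23/13, -89/13)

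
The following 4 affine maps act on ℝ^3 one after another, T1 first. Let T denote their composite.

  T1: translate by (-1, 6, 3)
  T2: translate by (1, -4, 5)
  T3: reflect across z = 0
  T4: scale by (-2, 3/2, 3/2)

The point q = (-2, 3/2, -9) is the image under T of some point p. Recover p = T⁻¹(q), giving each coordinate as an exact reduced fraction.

p = (1, -1, -2)

T1 = [1 0 0 -1; 0 1 0 6; 0 0 1 3; 0 0 0 1]
T2·T1 = [1 0 0 0; 0 1 0 2; 0 0 1 8; 0 0 0 1]
T3·…·T1 = [1 0 0 0; 0 1 0 2; 0 0 -1 -8; 0 0 0 1]
T4·…·T1 = [-2 0 0 0; 0 3/2 0 3; 0 0 -3/2 -12; 0 0 0 1]
det M = 9/2; M⁻¹ = [-1/2 0 0 0; 0 2/3 0 -2; 0 0 -2/3 -8; 0 0 0 1]
M⁻¹ · (-2, 3/2, -9)ᵀ = (1, -1, -2)ᵀ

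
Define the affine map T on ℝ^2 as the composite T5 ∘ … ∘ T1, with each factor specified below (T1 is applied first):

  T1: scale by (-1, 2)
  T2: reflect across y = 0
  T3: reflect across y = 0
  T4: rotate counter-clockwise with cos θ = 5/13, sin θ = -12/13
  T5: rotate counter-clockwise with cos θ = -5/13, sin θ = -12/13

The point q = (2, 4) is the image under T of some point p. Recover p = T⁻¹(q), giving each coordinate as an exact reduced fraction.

p = (2, -2)

T1 = [-1 0 0; 0 2 0; 0 0 1]
T2·T1 = [-1 0 0; 0 -2 0; 0 0 1]
T3·…·T1 = [-1 0 0; 0 2 0; 0 0 1]
T4·…·T1 = [-5/13 24/13 0; 12/13 10/13 0; 0 0 1]
T5·…·T1 = [1 0 0; 0 -2 0; 0 0 1]
det M = -2; M⁻¹ = [1 0 0; 0 -1/2 0; 0 0 1]
M⁻¹ · (2, 4)ᵀ = (2, -2)ᵀ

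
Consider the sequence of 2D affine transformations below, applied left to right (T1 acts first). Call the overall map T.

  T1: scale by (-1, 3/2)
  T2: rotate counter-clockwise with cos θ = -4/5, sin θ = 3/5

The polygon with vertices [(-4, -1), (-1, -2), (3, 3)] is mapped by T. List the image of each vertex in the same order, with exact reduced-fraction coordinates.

image vertices: (-23/10, 18/5), (1, 3), (-3/10, -27/5)

T1 scale by (-1, 3/2): (-4, -1) → (4, -3/2); (-1, -2) → (1, -3); (3, 3) → (-3, 9/2)
T2 rotate counter-clockwise with cos θ = -4/5, sin θ = 3/5: (4, -3/2) → (-23/10, 18/5); (1, -3) → (1, 3); (-3, 9/2) → (-3/10, -27/5)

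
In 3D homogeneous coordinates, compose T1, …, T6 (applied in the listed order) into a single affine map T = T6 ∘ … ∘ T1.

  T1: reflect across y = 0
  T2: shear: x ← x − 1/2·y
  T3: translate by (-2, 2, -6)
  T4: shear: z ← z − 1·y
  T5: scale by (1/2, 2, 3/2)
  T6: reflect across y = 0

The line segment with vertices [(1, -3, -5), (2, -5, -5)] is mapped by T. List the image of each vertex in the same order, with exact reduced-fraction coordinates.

image vertices: (-5/4, -10, -24), (-5/4, -14, -27)

T1 reflect across y = 0: (1, -3, -5) → (1, 3, -5); (2, -5, -5) → (2, 5, -5)
T2 shear: x ← x − 1/2·y: (1, 3, -5) → (-1/2, 3, -5); (2, 5, -5) → (-1/2, 5, -5)
T3 translate by (-2, 2, -6): (-1/2, 3, -5) → (-5/2, 5, -11); (-1/2, 5, -5) → (-5/2, 7, -11)
T4 shear: z ← z − 1·y: (-5/2, 5, -11) → (-5/2, 5, -16); (-5/2, 7, -11) → (-5/2, 7, -18)
T5 scale by (1/2, 2, 3/2): (-5/2, 5, -16) → (-5/4, 10, -24); (-5/2, 7, -18) → (-5/4, 14, -27)
T6 reflect across y = 0: (-5/4, 10, -24) → (-5/4, -10, -24); (-5/4, 14, -27) → (-5/4, -14, -27)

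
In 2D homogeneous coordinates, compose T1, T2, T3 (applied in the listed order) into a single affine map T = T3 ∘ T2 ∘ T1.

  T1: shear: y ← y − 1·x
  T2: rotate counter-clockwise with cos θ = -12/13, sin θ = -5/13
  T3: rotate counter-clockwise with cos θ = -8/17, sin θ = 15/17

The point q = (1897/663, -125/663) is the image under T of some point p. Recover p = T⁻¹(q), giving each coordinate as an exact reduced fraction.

T1 = [1 0 0; -1 1 0; 0 0 1]
T2·T1 = [-17/13 5/13 0; 7/13 -12/13 0; 0 0 1]
T3·…·T1 = [31/221 140/221 0; -311/221 171/221 0; 0 0 1]
det M = 1; M⁻¹ = [171/221 -140/221 0; 311/221 31/221 0; 0 0 1]
M⁻¹ · (1897/663, -125/663)ᵀ = (7/3, 4)ᵀ

p = (7/3, 4)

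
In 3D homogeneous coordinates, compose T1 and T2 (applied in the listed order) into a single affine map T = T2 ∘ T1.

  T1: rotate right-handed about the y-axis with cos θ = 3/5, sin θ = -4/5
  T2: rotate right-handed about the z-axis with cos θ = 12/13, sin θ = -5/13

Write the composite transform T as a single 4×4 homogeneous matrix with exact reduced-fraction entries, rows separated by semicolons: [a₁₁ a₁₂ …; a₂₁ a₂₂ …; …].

T = [36/65 5/13 -48/65 0; -3/13 12/13 4/13 0; 4/5 0 3/5 0; 0 0 0 1]

T1 = [3/5 0 -4/5 0; 0 1 0 0; 4/5 0 3/5 0; 0 0 0 1]
T2·T1 = [36/65 5/13 -48/65 0; -3/13 12/13 4/13 0; 4/5 0 3/5 0; 0 0 0 1]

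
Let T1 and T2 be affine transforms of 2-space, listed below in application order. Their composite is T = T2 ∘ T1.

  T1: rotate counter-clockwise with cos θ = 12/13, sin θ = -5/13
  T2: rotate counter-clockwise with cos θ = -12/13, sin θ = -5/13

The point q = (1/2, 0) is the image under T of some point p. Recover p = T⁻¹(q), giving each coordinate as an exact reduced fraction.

T1 = [12/13 5/13 0; -5/13 12/13 0; 0 0 1]
T2·T1 = [-1 0 0; 0 -1 0; 0 0 1]
det M = 1; M⁻¹ = [-1 0 0; 0 -1 0; 0 0 1]
M⁻¹ · (1/2, 0)ᵀ = (-1/2, 0)ᵀ

p = (-1/2, 0)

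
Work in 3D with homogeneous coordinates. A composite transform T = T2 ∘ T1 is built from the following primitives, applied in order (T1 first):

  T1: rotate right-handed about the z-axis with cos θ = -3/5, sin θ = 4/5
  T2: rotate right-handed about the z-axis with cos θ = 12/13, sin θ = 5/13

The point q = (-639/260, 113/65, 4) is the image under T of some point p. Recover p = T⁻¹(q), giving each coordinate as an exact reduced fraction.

T1 = [-3/5 -4/5 0 0; 4/5 -3/5 0 0; 0 0 1 0; 0 0 0 1]
T2·T1 = [-56/65 -33/65 0 0; 33/65 -56/65 0 0; 0 0 1 0; 0 0 0 1]
det M = 1; M⁻¹ = [-56/65 33/65 0 0; -33/65 -56/65 0 0; 0 0 1 0; 0 0 0 1]
M⁻¹ · (-639/260, 113/65, 4)ᵀ = (3, -1/4, 4)ᵀ

p = (3, -1/4, 4)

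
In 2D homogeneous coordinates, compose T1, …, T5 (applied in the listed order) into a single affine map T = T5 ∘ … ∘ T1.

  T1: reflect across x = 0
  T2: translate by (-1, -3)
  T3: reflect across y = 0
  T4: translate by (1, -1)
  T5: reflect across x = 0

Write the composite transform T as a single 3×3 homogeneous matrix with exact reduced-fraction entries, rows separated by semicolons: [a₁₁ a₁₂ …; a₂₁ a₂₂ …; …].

T = [1 0 0; 0 -1 2; 0 0 1]

T1 = [-1 0 0; 0 1 0; 0 0 1]
T2·T1 = [-1 0 -1; 0 1 -3; 0 0 1]
T3·…·T1 = [-1 0 -1; 0 -1 3; 0 0 1]
T4·…·T1 = [-1 0 0; 0 -1 2; 0 0 1]
T5·…·T1 = [1 0 0; 0 -1 2; 0 0 1]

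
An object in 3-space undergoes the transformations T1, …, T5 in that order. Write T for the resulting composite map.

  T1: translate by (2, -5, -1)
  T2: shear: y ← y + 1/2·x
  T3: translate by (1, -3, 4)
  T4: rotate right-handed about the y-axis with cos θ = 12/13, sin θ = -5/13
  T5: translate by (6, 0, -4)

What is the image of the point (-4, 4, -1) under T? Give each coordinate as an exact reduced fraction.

T(p) = (56/13, -5, -33/13)

T1 translate by (2, -5, -1): (-4, 4, -1) → (-2, -1, -2)
T2 shear: y ← y + 1/2·x: (-2, -1, -2) → (-2, -2, -2)
T3 translate by (1, -3, 4): (-2, -2, -2) → (-1, -5, 2)
T4 rotate right-handed about the y-axis with cos θ = 12/13, sin θ = -5/13: (-1, -5, 2) → (-22/13, -5, 19/13)
T5 translate by (6, 0, -4): (-22/13, -5, 19/13) → (56/13, -5, -33/13)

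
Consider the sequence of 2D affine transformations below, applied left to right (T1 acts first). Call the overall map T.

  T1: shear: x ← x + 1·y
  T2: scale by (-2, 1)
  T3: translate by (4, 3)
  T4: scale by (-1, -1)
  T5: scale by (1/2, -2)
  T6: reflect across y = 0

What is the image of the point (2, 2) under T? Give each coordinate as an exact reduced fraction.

T1 shear: x ← x + 1·y: (2, 2) → (4, 2)
T2 scale by (-2, 1): (4, 2) → (-8, 2)
T3 translate by (4, 3): (-8, 2) → (-4, 5)
T4 scale by (-1, -1): (-4, 5) → (4, -5)
T5 scale by (1/2, -2): (4, -5) → (2, 10)
T6 reflect across y = 0: (2, 10) → (2, -10)

T(p) = (2, -10)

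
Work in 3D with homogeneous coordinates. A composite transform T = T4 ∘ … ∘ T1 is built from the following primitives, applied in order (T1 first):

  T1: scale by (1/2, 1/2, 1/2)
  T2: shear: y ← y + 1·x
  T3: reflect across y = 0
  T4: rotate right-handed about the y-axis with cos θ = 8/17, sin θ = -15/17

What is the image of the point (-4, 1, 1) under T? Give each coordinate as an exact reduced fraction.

T(p) = (-47/34, 3/2, -26/17)

T1 scale by (1/2, 1/2, 1/2): (-4, 1, 1) → (-2, 1/2, 1/2)
T2 shear: y ← y + 1·x: (-2, 1/2, 1/2) → (-2, -3/2, 1/2)
T3 reflect across y = 0: (-2, -3/2, 1/2) → (-2, 3/2, 1/2)
T4 rotate right-handed about the y-axis with cos θ = 8/17, sin θ = -15/17: (-2, 3/2, 1/2) → (-47/34, 3/2, -26/17)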